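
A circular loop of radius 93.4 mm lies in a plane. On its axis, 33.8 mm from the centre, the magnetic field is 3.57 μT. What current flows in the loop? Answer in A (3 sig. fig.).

I ≈ 0.638 A

On the axis of a loop, B = μ₀IR²/[2(R²+z²)^(3/2)], so I = 2B(R²+z²)^(3/2)/(μ₀R²).
R² + z² = 0.008724 + 0.001142 = 0.009866 m²; raised to 3/2 gives 9.80×10⁻⁴ m³.
I = 2 × 3.57×10⁻⁶ × 9.80×10⁻⁴ / (1.26×10⁻⁶ × 0.008724) = 0.638 A.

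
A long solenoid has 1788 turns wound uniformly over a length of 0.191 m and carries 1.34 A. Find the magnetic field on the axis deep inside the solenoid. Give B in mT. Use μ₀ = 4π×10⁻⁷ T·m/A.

B ≈ 15.8 mT

Inside a long solenoid, B = μ₀nI with n = 9361 turns/m.
B = 4π×10⁻⁷ × 9361 × 1.34 = 1.58×10⁻² T.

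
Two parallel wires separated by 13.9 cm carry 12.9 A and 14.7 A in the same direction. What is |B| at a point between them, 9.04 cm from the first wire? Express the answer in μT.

Each long wire gives B = μ₀I/(2πd). Distances are d₁ = 0.0904 m and d₂ = 0.0486 m.
B₁ = 2.85×10⁻⁵ T, B₂ = 6.05×10⁻⁵ T.
Between parallel currents the two contributions point in opposite directions, so they subtract. B = |B₁ − B₂| = |2.85×10⁻⁵ − 6.05×10⁻⁵| = 3.20×10⁻⁵ T.

B ≈ 32.0 μT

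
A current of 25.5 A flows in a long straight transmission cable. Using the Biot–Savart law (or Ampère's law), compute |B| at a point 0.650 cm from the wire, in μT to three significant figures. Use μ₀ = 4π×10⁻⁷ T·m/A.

B ≈ 785 μT

For an infinitely long straight wire, B = μ₀I/(2πd).
B = (4π×10⁻⁷ × 25.5) / (2π × 0.0065) = 7.85×10⁻⁴ T.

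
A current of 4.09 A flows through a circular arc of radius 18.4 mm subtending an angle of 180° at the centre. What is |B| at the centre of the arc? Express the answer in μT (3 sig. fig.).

The Biot–Savart field of a circular arc at its centre is B = μ₀Iφ/(4πR), with φ = 3.142 rad.
B = (4π×10⁻⁷ × 4.09 × 3.142) / (4π × 0.0184) = 6.98×10⁻⁵ T.

B ≈ 69.8 μT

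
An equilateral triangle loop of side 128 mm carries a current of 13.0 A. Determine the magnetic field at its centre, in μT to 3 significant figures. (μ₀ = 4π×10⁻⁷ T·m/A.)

Each side is a finite straight segment at perpendicular distance d = a/(2 tan(π/3)) = 0.03695 m from the centre, with end-angles ±π/3.
One side contributes B₁ = (μ₀I/4πd)·2 sin(π/3) = 6.09×10⁻⁵ T.
All 3 sides add in the same direction: B = 3 × 6.09×10⁻⁵ = 1.83×10⁻⁴ T.

B ≈ 183 μT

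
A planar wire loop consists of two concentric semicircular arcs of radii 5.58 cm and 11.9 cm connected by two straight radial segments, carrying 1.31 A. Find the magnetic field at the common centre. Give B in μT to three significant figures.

B ≈ 3.92 μT

The radial connectors point toward the centre, so dl × r̂ = 0 and they contribute nothing.
Each semicircle gives μ₀I/(4R): inner arc 7.38×10⁻⁶ T, outer arc 3.46×10⁻⁶ T.
The two arcs carry current in opposite angular senses, so their fields oppose: B = |7.38×10⁻⁶ − 3.46×10⁻⁶| = 3.92×10⁻⁶ T.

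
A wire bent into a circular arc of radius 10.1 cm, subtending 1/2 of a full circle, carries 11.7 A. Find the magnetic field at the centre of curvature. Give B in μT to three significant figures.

B ≈ 36.4 μT

The Biot–Savart field of a circular arc at its centre is B = μ₀Iφ/(4πR), with φ = 3.142 rad.
B = (4π×10⁻⁷ × 11.7 × 3.142) / (4π × 0.101) = 3.64×10⁻⁵ T.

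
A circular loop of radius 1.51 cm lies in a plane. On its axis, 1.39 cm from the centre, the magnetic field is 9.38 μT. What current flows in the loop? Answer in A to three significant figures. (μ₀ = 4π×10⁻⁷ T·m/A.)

On the axis of a loop, B = μ₀IR²/[2(R²+z²)^(3/2)], so I = 2B(R²+z²)^(3/2)/(μ₀R²).
R² + z² = 0.000228 + 0.0001932 = 0.0004212 m²; raised to 3/2 gives 8.64×10⁻⁶ m³.
I = 2 × 9.38×10⁻⁶ × 8.64×10⁻⁶ / (1.26×10⁻⁶ × 0.000228) = 0.566 A.

I ≈ 0.566 A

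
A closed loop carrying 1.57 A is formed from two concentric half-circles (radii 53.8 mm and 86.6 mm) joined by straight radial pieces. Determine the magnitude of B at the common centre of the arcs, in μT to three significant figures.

B ≈ 3.47 μT

The radial connectors point toward the centre, so dl × r̂ = 0 and they contribute nothing.
Each semicircle gives μ₀I/(4R): inner arc 9.17×10⁻⁶ T, outer arc 5.70×10⁻⁶ T.
The two arcs carry current in opposite angular senses, so their fields oppose: B = |9.17×10⁻⁶ − 5.70×10⁻⁶| = 3.47×10⁻⁶ T.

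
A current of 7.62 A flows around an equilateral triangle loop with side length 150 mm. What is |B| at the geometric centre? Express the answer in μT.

Each side is a finite straight segment at perpendicular distance d = a/(2 tan(π/3)) = 0.0433 m from the centre, with end-angles ±π/3.
One side contributes B₁ = (μ₀I/4πd)·2 sin(π/3) = 3.05×10⁻⁵ T.
All 3 sides add in the same direction: B = 3 × 3.05×10⁻⁵ = 9.14×10⁻⁵ T.

B ≈ 91.4 μT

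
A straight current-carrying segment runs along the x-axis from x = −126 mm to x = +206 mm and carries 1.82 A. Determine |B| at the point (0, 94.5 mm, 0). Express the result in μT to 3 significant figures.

For a finite straight segment, B = (μ₀I/4πd)(sinθ₁ + sinθ₂), where θ₁, θ₂ are the angles from the perpendicular to each end.
The perpendicular distance is d = 0.0945 m; the end-offsets along the wire are a = 0.126 m and b = 0.206 m.
sinθ₁ = 0.126/√(0.126²+0.0945²) = 0.8000; sinθ₂ = 0.206/√(0.206²+0.0945²) = 0.9089.
B = (4π×10⁻⁷ × 1.82) / (4π × 0.0945) × (0.8000 + 0.9089) = 3.29×10⁻⁶ T.

B ≈ 3.29 μT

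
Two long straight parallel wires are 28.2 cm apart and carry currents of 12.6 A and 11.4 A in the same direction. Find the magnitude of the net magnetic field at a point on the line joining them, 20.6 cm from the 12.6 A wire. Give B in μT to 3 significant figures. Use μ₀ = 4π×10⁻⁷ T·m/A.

B ≈ 17.8 μT

Each long wire gives B = μ₀I/(2πd). Distances are d₁ = 0.206 m and d₂ = 0.076 m.
B₁ = 1.22×10⁻⁵ T, B₂ = 3.00×10⁻⁵ T.
Between parallel currents the two contributions point in opposite directions, so they subtract. B = |B₁ − B₂| = |1.22×10⁻⁵ − 3.00×10⁻⁵| = 1.78×10⁻⁵ T.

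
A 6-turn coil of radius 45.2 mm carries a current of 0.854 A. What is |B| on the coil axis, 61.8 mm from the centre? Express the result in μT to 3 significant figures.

B ≈ 14.7 μT

For an N-turn flat coil, B = Nμ₀IR²/[2(R²+z²)^(3/2)] with R = 0.0452 m, z = 0.0618 m.
B = 6 × 2.44×10⁻⁶ T = 1.47×10⁻⁵ T.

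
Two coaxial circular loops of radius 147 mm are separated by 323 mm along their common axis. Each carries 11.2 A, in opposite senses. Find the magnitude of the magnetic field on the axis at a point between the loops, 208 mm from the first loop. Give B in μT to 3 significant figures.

Each loop contributes B = μ₀IR²/[2(R²+z²)^(3/2)] on the axis, with z measured from that loop.
Loop 1 (z = 0.208 m): B₁ = 9.20×10⁻⁶ T. Loop 2 (z = 0.115 m): B₂ = 2.34×10⁻⁵ T.
The fields oppose: B = |B₁ − B₂| = 1.42×10⁻⁵ T.

B ≈ 14.2 μT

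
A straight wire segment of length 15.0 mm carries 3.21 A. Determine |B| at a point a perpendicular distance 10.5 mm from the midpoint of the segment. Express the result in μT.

B ≈ 35.5 μT

For a finite straight segment, B = (μ₀I/4πd)(sinθ₁ + sinθ₂), where θ₁, θ₂ are the angles from the perpendicular to each end.
The perpendicular from the point meets the wire at its midpoint, so each end is L/2 = 0.0075 m away along the wire.
sinθ₁ = 0.0075/√(0.0075²+0.0105²) = 0.5812; sinθ₂ = 0.0075/√(0.0075²+0.0105²) = 0.5812.
B = (4π×10⁻⁷ × 3.21) / (4π × 0.0105) × (0.5812 + 0.5812) = 3.55×10⁻⁵ T.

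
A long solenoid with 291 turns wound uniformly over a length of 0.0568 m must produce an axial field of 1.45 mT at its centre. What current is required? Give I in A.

I ≈ 0.225 A

Inside a long solenoid B = μ₀nI with n = 5123 m⁻¹, so I = B/(μ₀n).
I = 1.45×10⁻³ / (4π×10⁻⁷ × 5123) = 0.225 A.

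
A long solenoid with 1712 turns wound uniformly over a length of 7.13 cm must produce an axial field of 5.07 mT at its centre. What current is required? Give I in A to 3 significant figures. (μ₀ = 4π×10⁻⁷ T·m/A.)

I ≈ 0.168 A

Inside a long solenoid B = μ₀nI with n = 2.401×10⁴ m⁻¹, so I = B/(μ₀n).
I = 5.07×10⁻³ / (4π×10⁻⁷ × 2.401×10⁴) = 0.168 A.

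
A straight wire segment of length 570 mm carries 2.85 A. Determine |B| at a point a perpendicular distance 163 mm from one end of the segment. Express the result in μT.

For a finite straight segment, B = (μ₀I/4πd)(sinθ₁ + sinθ₂), where θ₁, θ₂ are the angles from the perpendicular to each end.
The perpendicular foot is at one end, so the two end-offsets along the wire are 0 and L = 0.57 m.
sinθ₁ = 0/√(0²+0.163²) = 0.0000; sinθ₂ = 0.57/√(0.57²+0.163²) = 0.9615.
B = (4π×10⁻⁷ × 2.85) / (4π × 0.163) × (0.0000 + 0.9615) = 1.68×10⁻⁶ T.

B ≈ 1.68 μT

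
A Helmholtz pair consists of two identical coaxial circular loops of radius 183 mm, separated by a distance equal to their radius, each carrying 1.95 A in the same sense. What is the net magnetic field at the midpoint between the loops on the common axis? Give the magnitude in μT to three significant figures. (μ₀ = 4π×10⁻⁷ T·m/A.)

Each loop contributes B = μ₀IR²/[2(R²+z²)^(3/2)] on the axis, with z measured from that loop.
Loop 1 (z = 0.0915 m): B₁ = 4.79×10⁻⁶ T. Loop 2 (z = 0.0915 m): B₂ = 4.79×10⁻⁶ T.
The fields add: B = B₁ + B₂ = 9.58×10⁻⁶ T.

B ≈ 9.58 μT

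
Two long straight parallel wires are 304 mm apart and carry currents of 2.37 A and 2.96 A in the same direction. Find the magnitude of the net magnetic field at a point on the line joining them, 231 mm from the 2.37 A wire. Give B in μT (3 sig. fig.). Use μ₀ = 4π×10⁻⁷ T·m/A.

Each long wire gives B = μ₀I/(2πd). Distances are d₁ = 0.231 m and d₂ = 0.073 m.
B₁ = 2.05×10⁻⁶ T, B₂ = 8.11×10⁻⁶ T.
Between parallel currents the two contributions point in opposite directions, so they subtract. B = |B₁ − B₂| = |2.05×10⁻⁶ − 8.11×10⁻⁶| = 6.06×10⁻⁶ T.

B ≈ 6.06 μT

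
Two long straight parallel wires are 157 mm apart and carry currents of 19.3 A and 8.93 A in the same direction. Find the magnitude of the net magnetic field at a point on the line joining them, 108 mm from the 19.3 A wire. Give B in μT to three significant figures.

Each long wire gives B = μ₀I/(2πd). Distances are d₁ = 0.108 m and d₂ = 0.049 m.
B₁ = 3.57×10⁻⁵ T, B₂ = 3.64×10⁻⁵ T.
Between parallel currents the two contributions point in opposite directions, so they subtract. B = |B₁ − B₂| = |3.57×10⁻⁵ − 3.64×10⁻⁵| = 7.08×10⁻⁷ T.

B ≈ 0.708 μT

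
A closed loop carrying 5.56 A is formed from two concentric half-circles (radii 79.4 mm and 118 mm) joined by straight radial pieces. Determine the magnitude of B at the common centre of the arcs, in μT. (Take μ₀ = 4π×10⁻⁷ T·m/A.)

B ≈ 7.20 μT

The radial connectors point toward the centre, so dl × r̂ = 0 and they contribute nothing.
Each semicircle gives μ₀I/(4R): inner arc 2.20×10⁻⁵ T, outer arc 1.48×10⁻⁵ T.
The two arcs carry current in opposite angular senses, so their fields oppose: B = |2.20×10⁻⁵ − 1.48×10⁻⁵| = 7.20×10⁻⁶ T.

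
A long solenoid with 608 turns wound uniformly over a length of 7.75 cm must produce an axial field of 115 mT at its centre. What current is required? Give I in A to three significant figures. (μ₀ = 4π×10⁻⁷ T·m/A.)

I ≈ 11.7 A

Inside a long solenoid B = μ₀nI with n = 7845 m⁻¹, so I = B/(μ₀n).
I = 0.115 / (4π×10⁻⁷ × 7845) = 11.7 A.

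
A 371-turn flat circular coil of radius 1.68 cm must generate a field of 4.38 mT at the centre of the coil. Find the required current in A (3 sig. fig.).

For an N-turn coil, B = Nμ₀I/(2R) with R = 0.0168 m, so I = 2RB/(Nμ₀) = 2 × 0.0168 × 4.38×10⁻³ / (371 × 4π×10⁻⁷) = 0.316 A.

I ≈ 0.316 A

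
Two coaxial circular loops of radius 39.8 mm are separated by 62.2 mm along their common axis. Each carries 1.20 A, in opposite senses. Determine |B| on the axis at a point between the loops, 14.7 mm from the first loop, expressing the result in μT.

Each loop contributes B = μ₀IR²/[2(R²+z²)^(3/2)] on the axis, with z measured from that loop.
Loop 1 (z = 0.0147 m): B₁ = 1.56×10⁻⁵ T. Loop 2 (z = 0.0475 m): B₂ = 5.02×10⁻⁶ T.
The fields oppose: B = |B₁ − B₂| = 1.06×10⁻⁵ T.

B ≈ 10.6 μT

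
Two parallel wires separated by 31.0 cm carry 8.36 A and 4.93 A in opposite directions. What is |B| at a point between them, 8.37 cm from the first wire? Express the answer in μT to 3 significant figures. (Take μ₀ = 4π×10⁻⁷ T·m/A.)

Each long wire gives B = μ₀I/(2πd). Distances are d₁ = 0.0837 m and d₂ = 0.2263 m.
B₁ = 2.00×10⁻⁵ T, B₂ = 4.36×10⁻⁶ T.
Between antiparallel currents both contributions point the same way, so they add. B = B₁ + B₂ = 2.00×10⁻⁵ + 4.36×10⁻⁶ = 2.43×10⁻⁵ T.

B ≈ 24.3 μT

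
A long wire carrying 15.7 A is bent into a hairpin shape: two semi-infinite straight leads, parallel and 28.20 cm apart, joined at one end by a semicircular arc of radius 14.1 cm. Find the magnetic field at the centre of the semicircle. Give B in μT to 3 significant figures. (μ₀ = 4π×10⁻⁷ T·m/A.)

B ≈ 57.3 μT

The semicircular arc contributes B_arc = μ₀I·π/(4πR) = μ₀I/(4R) = 3.50×10⁻⁵ T.
Each semi-infinite lead is at perpendicular distance R = 0.141 m from the centre, with the perpendicular foot at its near end, so it contributes μ₀I/(4πR); both point the same way, together 2.23×10⁻⁵ T.
Arc and leads all point the same direction: B = 3.50×10⁻⁵ + 2.23×10⁻⁵ = 5.73×10⁻⁵ T.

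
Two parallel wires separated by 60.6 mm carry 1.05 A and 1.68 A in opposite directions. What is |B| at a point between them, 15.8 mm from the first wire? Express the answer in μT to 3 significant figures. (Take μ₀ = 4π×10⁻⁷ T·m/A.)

Each long wire gives B = μ₀I/(2πd). Distances are d₁ = 0.0158 m and d₂ = 0.0448 m.
B₁ = 1.33×10⁻⁵ T, B₂ = 7.50×10⁻⁶ T.
Between antiparallel currents both contributions point the same way, so they add. B = B₁ + B₂ = 1.33×10⁻⁵ + 7.50×10⁻⁶ = 2.08×10⁻⁵ T.

B ≈ 20.8 μT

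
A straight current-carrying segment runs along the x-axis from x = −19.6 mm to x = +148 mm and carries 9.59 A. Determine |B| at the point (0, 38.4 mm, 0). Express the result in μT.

For a finite straight segment, B = (μ₀I/4πd)(sinθ₁ + sinθ₂), where θ₁, θ₂ are the angles from the perpendicular to each end.
The perpendicular distance is d = 0.0384 m; the end-offsets along the wire are a = 0.0196 m and b = 0.148 m.
sinθ₁ = 0.0196/√(0.0196²+0.0384²) = 0.4546; sinθ₂ = 0.148/√(0.148²+0.0384²) = 0.9679.
B = (4π×10⁻⁷ × 9.59) / (4π × 0.0384) × (0.4546 + 0.9679) = 3.55×10⁻⁵ T.

B ≈ 35.5 μT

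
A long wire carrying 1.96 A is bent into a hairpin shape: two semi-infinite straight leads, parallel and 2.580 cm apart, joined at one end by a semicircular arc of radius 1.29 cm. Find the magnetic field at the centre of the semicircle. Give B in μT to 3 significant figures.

B ≈ 78.1 μT

The semicircular arc contributes B_arc = μ₀I·π/(4πR) = μ₀I/(4R) = 4.77×10⁻⁵ T.
Each semi-infinite lead is at perpendicular distance R = 0.0129 m from the centre, with the perpendicular foot at its near end, so it contributes μ₀I/(4πR); both point the same way, together 3.04×10⁻⁵ T.
Arc and leads all point the same direction: B = 4.77×10⁻⁵ + 3.04×10⁻⁵ = 7.81×10⁻⁵ T.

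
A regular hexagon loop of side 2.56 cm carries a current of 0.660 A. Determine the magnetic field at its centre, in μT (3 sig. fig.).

Each side is a finite straight segment at perpendicular distance d = a/(2 tan(π/6)) = 0.02217 m from the centre, with end-angles ±π/6.
One side contributes B₁ = (μ₀I/4πd)·2 sin(π/6) = 2.98×10⁻⁶ T.
All 6 sides add in the same direction: B = 6 × 2.98×10⁻⁶ = 1.79×10⁻⁵ T.

B ≈ 17.9 μT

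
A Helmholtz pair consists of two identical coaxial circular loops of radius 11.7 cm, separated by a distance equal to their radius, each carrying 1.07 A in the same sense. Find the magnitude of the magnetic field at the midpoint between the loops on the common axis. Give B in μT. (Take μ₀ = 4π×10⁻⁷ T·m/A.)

Each loop contributes B = μ₀IR²/[2(R²+z²)^(3/2)] on the axis, with z measured from that loop.
Loop 1 (z = 0.0585 m): B₁ = 4.11×10⁻⁶ T. Loop 2 (z = 0.0585 m): B₂ = 4.11×10⁻⁶ T.
The fields add: B = B₁ + B₂ = 8.22×10⁻⁶ T.

B ≈ 8.22 μT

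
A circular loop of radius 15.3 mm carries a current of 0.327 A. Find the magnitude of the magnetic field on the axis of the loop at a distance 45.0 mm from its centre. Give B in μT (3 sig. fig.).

B ≈ 0.448 μT

On the axis of a circular loop, B = μ₀IR² / [2(R²+z²)^(3/2)].
R² + z² = (0.0153)² + (0.045)² = 0.002259 m², and (R²+z²)^(3/2) = 1.07×10⁻⁴ m³.
B = (4π×10⁻⁷ × 0.327 × 0.0002341) / (2 × 1.07×10⁻⁴) = 4.48×10⁻⁷ T.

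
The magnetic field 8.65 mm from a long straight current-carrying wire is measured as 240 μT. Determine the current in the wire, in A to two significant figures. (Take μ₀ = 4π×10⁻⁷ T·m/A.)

For a long straight wire B = μ₀I/(2πd), so I = 2πdB/μ₀.
I = 2π × 0.00865 × 2.40×10⁻⁴ / (4π×10⁻⁷) = 10.4 A.

I ≈ 10 A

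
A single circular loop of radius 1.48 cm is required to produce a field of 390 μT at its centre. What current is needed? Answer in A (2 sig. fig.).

I ≈ 9.2 A

At the centre of a circular loop B = μ₀I/(2R), so I = 2RB/μ₀.
With R = 0.0148 m, I = 2 × 0.0148 × 3.90×10⁻⁴ / (4π×10⁻⁷) = 9.19 A.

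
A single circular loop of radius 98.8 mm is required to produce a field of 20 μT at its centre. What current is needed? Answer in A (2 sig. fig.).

I ≈ 3.1 A

At the centre of a circular loop B = μ₀I/(2R), so I = 2RB/μ₀.
With R = 0.0988 m, I = 2 × 0.0988 × 2.00×10⁻⁵ / (4π×10⁻⁷) = 3.14 A.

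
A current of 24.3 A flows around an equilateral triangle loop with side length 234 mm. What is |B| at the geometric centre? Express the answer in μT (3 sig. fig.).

Each side is a finite straight segment at perpendicular distance d = a/(2 tan(π/3)) = 0.06755 m from the centre, with end-angles ±π/3.
One side contributes B₁ = (μ₀I/4πd)·2 sin(π/3) = 6.23×10⁻⁵ T.
All 3 sides add in the same direction: B = 3 × 6.23×10⁻⁵ = 1.87×10⁻⁴ T.

B ≈ 187 μT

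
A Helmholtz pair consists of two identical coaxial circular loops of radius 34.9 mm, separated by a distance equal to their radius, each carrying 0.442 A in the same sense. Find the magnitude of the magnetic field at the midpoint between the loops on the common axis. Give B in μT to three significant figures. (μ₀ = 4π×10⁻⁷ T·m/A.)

B ≈ 11.4 μT

Each loop contributes B = μ₀IR²/[2(R²+z²)^(3/2)] on the axis, with z measured from that loop.
Loop 1 (z = 0.01745 m): B₁ = 5.69×10⁻⁶ T. Loop 2 (z = 0.01745 m): B₂ = 5.69×10⁻⁶ T.
The fields add: B = B₁ + B₂ = 1.14×10⁻⁵ T.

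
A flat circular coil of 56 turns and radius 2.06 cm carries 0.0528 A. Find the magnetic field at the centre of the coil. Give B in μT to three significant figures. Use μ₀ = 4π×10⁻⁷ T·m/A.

B ≈ 90.2 μT

For an N-turn flat coil, B = Nμ₀I/(2R) with R = 0.0206 m.
B = 56 × 1.61×10⁻⁶ T = 9.02×10⁻⁵ T.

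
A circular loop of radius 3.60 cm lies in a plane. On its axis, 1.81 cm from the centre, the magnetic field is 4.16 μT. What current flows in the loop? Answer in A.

On the axis of a loop, B = μ₀IR²/[2(R²+z²)^(3/2)], so I = 2B(R²+z²)^(3/2)/(μ₀R²).
R² + z² = 0.001296 + 0.0003276 = 0.001624 m²; raised to 3/2 gives 6.54×10⁻⁵ m³.
I = 2 × 4.16×10⁻⁶ × 6.54×10⁻⁵ / (1.26×10⁻⁶ × 0.001296) = 0.334 A.

I ≈ 0.334 A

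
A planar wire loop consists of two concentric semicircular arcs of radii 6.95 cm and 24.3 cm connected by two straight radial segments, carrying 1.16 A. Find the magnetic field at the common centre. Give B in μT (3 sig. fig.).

The radial connectors point toward the centre, so dl × r̂ = 0 and they contribute nothing.
Each semicircle gives μ₀I/(4R): inner arc 5.24×10⁻⁶ T, outer arc 1.50×10⁻⁶ T.
The two arcs carry current in opposite angular senses, so their fields oppose: B = |5.24×10⁻⁶ − 1.50×10⁻⁶| = 3.74×10⁻⁶ T.

B ≈ 3.74 μT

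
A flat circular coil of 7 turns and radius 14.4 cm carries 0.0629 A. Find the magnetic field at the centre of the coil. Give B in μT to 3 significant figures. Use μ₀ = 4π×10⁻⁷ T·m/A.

B ≈ 1.92 μT

For an N-turn flat coil, B = Nμ₀I/(2R) with R = 0.144 m.
B = 7 × 2.74×10⁻⁷ T = 1.92×10⁻⁶ T.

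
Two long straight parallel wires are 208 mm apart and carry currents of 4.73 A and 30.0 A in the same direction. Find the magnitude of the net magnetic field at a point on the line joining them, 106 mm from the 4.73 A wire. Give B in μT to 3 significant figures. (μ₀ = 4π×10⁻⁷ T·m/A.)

B ≈ 49.9 μT

Each long wire gives B = μ₀I/(2πd). Distances are d₁ = 0.106 m and d₂ = 0.102 m.
B₁ = 8.92×10⁻⁶ T, B₂ = 5.88×10⁻⁵ T.
Between parallel currents the two contributions point in opposite directions, so they subtract. B = |B₁ − B₂| = |8.92×10⁻⁶ − 5.88×10⁻⁵| = 4.99×10⁻⁵ T.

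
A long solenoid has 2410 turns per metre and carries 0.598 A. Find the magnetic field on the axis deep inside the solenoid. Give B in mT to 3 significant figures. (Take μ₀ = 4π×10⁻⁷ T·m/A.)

B ≈ 1.81 mT

Inside a long solenoid, B = μ₀nI with n = 2410 turns/m.
B = 4π×10⁻⁷ × 2410 × 0.598 = 1.81×10⁻³ T.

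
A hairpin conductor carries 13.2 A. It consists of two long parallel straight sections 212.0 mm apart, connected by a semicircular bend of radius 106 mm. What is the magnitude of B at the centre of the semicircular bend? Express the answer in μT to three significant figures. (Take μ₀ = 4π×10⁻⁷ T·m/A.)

B ≈ 64.0 μT

The semicircular arc contributes B_arc = μ₀I·π/(4πR) = μ₀I/(4R) = 3.91×10⁻⁵ T.
Each semi-infinite lead is at perpendicular distance R = 0.106 m from the centre, with the perpendicular foot at its near end, so it contributes μ₀I/(4πR); both point the same way, together 2.49×10⁻⁵ T.
Arc and leads all point the same direction: B = 3.91×10⁻⁵ + 2.49×10⁻⁵ = 6.40×10⁻⁵ T.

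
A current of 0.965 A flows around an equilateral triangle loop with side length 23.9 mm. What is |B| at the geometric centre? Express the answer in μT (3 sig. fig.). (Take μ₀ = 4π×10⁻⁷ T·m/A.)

Each side is a finite straight segment at perpendicular distance d = a/(2 tan(π/3)) = 0.006899 m from the centre, with end-angles ±π/3.
One side contributes B₁ = (μ₀I/4πd)·2 sin(π/3) = 2.42×10⁻⁵ T.
All 3 sides add in the same direction: B = 3 × 2.42×10⁻⁵ = 7.27×10⁻⁵ T.

B ≈ 72.7 μT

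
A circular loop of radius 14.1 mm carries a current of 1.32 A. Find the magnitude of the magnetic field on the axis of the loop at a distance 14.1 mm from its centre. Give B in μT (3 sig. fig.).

B ≈ 20.8 μT

On the axis of a circular loop, B = μ₀IR² / [2(R²+z²)^(3/2)].
R² + z² = (0.0141)² + (0.0141)² = 0.0003976 m², and (R²+z²)^(3/2) = 7.93×10⁻⁶ m³.
B = (4π×10⁻⁷ × 1.32 × 0.0001988) / (2 × 7.93×10⁻⁶) = 2.08×10⁻⁵ T.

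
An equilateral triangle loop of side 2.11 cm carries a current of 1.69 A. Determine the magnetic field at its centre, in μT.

B ≈ 144 μT

Each side is a finite straight segment at perpendicular distance d = a/(2 tan(π/3)) = 0.006091 m from the centre, with end-angles ±π/3.
One side contributes B₁ = (μ₀I/4πd)·2 sin(π/3) = 4.81×10⁻⁵ T.
All 3 sides add in the same direction: B = 3 × 4.81×10⁻⁵ = 1.44×10⁻⁴ T.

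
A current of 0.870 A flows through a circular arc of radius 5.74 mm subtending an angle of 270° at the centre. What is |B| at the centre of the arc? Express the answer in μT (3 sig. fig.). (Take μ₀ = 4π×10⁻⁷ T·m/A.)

B ≈ 71.4 μT

The Biot–Savart field of a circular arc at its centre is B = μ₀Iφ/(4πR), with φ = 4.712 rad.
B = (4π×10⁻⁷ × 0.870 × 4.712) / (4π × 0.00574) = 7.14×10⁻⁵ T.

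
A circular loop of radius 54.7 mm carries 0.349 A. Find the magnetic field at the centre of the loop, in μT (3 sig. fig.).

B ≈ 4.01 μT

At the centre of a circular loop the Biot–Savart law gives B = μ₀I/(2R).
B = (4π×10⁻⁷ × 0.349) / (2 × 0.0547) = 4.01×10⁻⁶ T.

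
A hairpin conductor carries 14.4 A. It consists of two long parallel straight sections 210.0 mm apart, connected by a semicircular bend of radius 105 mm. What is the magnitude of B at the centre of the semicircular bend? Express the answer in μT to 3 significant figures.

The semicircular arc contributes B_arc = μ₀I·π/(4πR) = μ₀I/(4R) = 4.31×10⁻⁵ T.
Each semi-infinite lead is at perpendicular distance R = 0.105 m from the centre, with the perpendicular foot at its near end, so it contributes μ₀I/(4πR); both point the same way, together 2.74×10⁻⁵ T.
Arc and leads all point the same direction: B = 4.31×10⁻⁵ + 2.74×10⁻⁵ = 7.05×10⁻⁵ T.

B ≈ 70.5 μT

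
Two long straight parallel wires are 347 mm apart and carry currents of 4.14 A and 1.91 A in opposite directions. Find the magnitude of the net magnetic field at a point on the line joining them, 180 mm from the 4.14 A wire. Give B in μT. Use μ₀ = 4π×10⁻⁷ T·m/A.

Each long wire gives B = μ₀I/(2πd). Distances are d₁ = 0.18 m and d₂ = 0.167 m.
B₁ = 4.60×10⁻⁶ T, B₂ = 2.29×10⁻⁶ T.
Between antiparallel currents both contributions point the same way, so they add. B = B₁ + B₂ = 4.60×10⁻⁶ + 2.29×10⁻⁶ = 6.89×10⁻⁶ T.

B ≈ 6.89 μT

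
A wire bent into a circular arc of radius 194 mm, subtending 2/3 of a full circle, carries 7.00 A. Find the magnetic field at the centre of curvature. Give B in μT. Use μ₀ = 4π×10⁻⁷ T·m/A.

The Biot–Savart field of a circular arc at its centre is B = μ₀Iφ/(4πR), with φ = 4.189 rad.
B = (4π×10⁻⁷ × 7.00 × 4.189) / (4π × 0.194) = 1.51×10⁻⁵ T.

B ≈ 15.1 μT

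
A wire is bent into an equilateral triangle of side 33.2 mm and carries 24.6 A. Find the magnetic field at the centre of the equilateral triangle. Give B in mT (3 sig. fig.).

Each side is a finite straight segment at perpendicular distance d = a/(2 tan(π/3)) = 0.009584 m from the centre, with end-angles ±π/3.
One side contributes B₁ = (μ₀I/4πd)·2 sin(π/3) = 4.45×10⁻⁴ T.
All 3 sides add in the same direction: B = 3 × 4.45×10⁻⁴ = 1.33×10⁻³ T.

B ≈ 1.33 mT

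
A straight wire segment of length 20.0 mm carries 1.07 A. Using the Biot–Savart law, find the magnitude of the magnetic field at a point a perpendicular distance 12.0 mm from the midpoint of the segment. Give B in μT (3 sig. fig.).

For a finite straight segment, B = (μ₀I/4πd)(sinθ₁ + sinθ₂), where θ₁, θ₂ are the angles from the perpendicular to each end.
The perpendicular from the point meets the wire at its midpoint, so each end is L/2 = 0.01 m away along the wire.
sinθ₁ = 0.01/√(0.01²+0.012²) = 0.6402; sinθ₂ = 0.01/√(0.01²+0.012²) = 0.6402.
B = (4π×10⁻⁷ × 1.07) / (4π × 0.012) × (0.6402 + 0.6402) = 1.14×10⁻⁵ T.

B ≈ 11.4 μT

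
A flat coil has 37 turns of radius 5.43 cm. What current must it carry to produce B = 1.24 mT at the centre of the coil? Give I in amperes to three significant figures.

I ≈ 2.90 A

For an N-turn coil, B = Nμ₀I/(2R) with R = 0.0543 m, so I = 2RB/(Nμ₀) = 2 × 0.0543 × 1.24×10⁻³ / (37 × 4π×10⁻⁷) = 2.90 A.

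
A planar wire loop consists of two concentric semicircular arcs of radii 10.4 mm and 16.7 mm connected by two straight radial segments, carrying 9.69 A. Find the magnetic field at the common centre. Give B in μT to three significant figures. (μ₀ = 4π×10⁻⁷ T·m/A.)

The radial connectors point toward the centre, so dl × r̂ = 0 and they contribute nothing.
Each semicircle gives μ₀I/(4R): inner arc 2.93×10⁻⁴ T, outer arc 1.82×10⁻⁴ T.
The two arcs carry current in opposite angular senses, so their fields oppose: B = |2.93×10⁻⁴ − 1.82×10⁻⁴| = 1.10×10⁻⁴ T.

B ≈ 110 μT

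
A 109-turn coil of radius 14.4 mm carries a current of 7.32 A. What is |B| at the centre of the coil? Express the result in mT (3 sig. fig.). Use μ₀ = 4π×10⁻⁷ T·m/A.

For an N-turn flat coil, B = Nμ₀I/(2R) with R = 0.0144 m.
B = 109 × 3.19×10⁻⁴ T = 3.48×10⁻² T.

B ≈ 34.8 mT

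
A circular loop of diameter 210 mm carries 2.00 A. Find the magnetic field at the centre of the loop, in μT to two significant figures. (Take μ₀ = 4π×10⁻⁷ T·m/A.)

B ≈ 12 μT

At the centre of a circular loop the Biot–Savart law gives B = μ₀I/(2R) (so R = 0.105 m).
B = (4π×10⁻⁷ × 2.00) / (2 × 0.105) = 1.20×10⁻⁵ T.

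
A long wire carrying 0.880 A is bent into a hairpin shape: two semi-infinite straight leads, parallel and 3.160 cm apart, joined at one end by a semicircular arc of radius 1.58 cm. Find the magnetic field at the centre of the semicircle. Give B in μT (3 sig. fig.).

The semicircular arc contributes B_arc = μ₀I·π/(4πR) = μ₀I/(4R) = 1.75×10⁻⁵ T.
Each semi-infinite lead is at perpendicular distance R = 0.0158 m from the centre, with the perpendicular foot at its near end, so it contributes μ₀I/(4πR); both point the same way, together 1.11×10⁻⁵ T.
Arc and leads all point the same direction: B = 1.75×10⁻⁵ + 1.11×10⁻⁵ = 2.86×10⁻⁵ T.

B ≈ 28.6 μT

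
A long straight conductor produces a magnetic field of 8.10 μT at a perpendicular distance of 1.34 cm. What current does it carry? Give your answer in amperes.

For a long straight wire B = μ₀I/(2πd), so I = 2πdB/μ₀.
I = 2π × 0.0134 × 8.10×10⁻⁶ / (4π×10⁻⁷) = 0.543 A.

I ≈ 0.543 A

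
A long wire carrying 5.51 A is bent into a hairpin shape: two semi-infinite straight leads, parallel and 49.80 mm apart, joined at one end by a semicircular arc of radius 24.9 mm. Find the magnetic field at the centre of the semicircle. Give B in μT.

The semicircular arc contributes B_arc = μ₀I·π/(4πR) = μ₀I/(4R) = 6.95×10⁻⁵ T.
Each semi-infinite lead is at perpendicular distance R = 0.0249 m from the centre, with the perpendicular foot at its near end, so it contributes μ₀I/(4πR); both point the same way, together 4.43×10⁻⁵ T.
Arc and leads all point the same direction: B = 6.95×10⁻⁵ + 4.43×10⁻⁵ = 1.14×10⁻⁴ T.

B ≈ 114 μT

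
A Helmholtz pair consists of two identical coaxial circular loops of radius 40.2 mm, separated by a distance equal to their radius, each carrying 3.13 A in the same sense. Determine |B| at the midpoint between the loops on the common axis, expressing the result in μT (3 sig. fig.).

Each loop contributes B = μ₀IR²/[2(R²+z²)^(3/2)] on the axis, with z measured from that loop.
Loop 1 (z = 0.0201 m): B₁ = 3.50×10⁻⁵ T. Loop 2 (z = 0.0201 m): B₂ = 3.50×10⁻⁵ T.
The fields add: B = B₁ + B₂ = 7.00×10⁻⁵ T.

B ≈ 70.0 μT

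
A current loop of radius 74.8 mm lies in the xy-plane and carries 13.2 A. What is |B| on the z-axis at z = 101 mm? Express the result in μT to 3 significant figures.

On the axis of a circular loop, B = μ₀IR² / [2(R²+z²)^(3/2)].
R² + z² = (0.0748)² + (0.101)² = 0.0158 m², and (R²+z²)^(3/2) = 1.99×10⁻³ m³.
B = (4π×10⁻⁷ × 13.2 × 0.005595) / (2 × 1.99×10⁻³) = 2.34×10⁻⁵ T.

B ≈ 23.4 μT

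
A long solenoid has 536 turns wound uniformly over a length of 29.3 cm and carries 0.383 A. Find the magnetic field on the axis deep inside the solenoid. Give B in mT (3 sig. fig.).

B ≈ 0.880 mT

Inside a long solenoid, B = μ₀nI with n = 1829 turns/m.
B = 4π×10⁻⁷ × 1829 × 0.383 = 8.80×10⁻⁴ T.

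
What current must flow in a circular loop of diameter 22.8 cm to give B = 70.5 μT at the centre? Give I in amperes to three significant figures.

At the centre of a circular loop B = μ₀I/(2R), so I = 2RB/μ₀.
With R = 0.114 m, I = 2 × 0.114 × 7.05×10⁻⁵ / (4π×10⁻⁷) = 12.8 A.

I ≈ 12.8 A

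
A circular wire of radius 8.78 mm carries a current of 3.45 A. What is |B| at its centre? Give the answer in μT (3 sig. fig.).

At the centre of a circular loop the Biot–Savart law gives B = μ₀I/(2R).
B = (4π×10⁻⁷ × 3.45) / (2 × 0.00878) = 2.47×10⁻⁴ T.

B ≈ 247 μT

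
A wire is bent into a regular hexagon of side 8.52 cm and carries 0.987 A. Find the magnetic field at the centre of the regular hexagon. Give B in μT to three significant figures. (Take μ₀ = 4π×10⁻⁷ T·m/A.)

Each side is a finite straight segment at perpendicular distance d = a/(2 tan(π/6)) = 0.07379 m from the centre, with end-angles ±π/6.
One side contributes B₁ = (μ₀I/4πd)·2 sin(π/6) = 1.34×10⁻⁶ T.
All 6 sides add in the same direction: B = 6 × 1.34×10⁻⁶ = 8.03×10⁻⁶ T.

B ≈ 8.03 μT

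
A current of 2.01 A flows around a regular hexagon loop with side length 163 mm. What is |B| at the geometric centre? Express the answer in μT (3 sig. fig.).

Each side is a finite straight segment at perpendicular distance d = a/(2 tan(π/6)) = 0.1412 m from the centre, with end-angles ±π/6.
One side contributes B₁ = (μ₀I/4πd)·2 sin(π/6) = 1.42×10⁻⁶ T.
All 6 sides add in the same direction: B = 6 × 1.42×10⁻⁶ = 8.54×10⁻⁶ T.

B ≈ 8.54 μT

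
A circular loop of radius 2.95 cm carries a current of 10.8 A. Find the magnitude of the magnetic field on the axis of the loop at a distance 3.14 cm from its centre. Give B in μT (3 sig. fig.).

On the axis of a circular loop, B = μ₀IR² / [2(R²+z²)^(3/2)].
R² + z² = (0.0295)² + (0.0314)² = 0.001856 m², and (R²+z²)^(3/2) = 8.00×10⁻⁵ m³.
B = (4π×10⁻⁷ × 10.8 × 0.0008703) / (2 × 8.00×10⁻⁵) = 7.38×10⁻⁵ T.

B ≈ 73.8 μT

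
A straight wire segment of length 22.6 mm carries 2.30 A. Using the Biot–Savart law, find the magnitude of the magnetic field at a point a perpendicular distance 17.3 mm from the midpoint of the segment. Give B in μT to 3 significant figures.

For a finite straight segment, B = (μ₀I/4πd)(sinθ₁ + sinθ₂), where θ₁, θ₂ are the angles from the perpendicular to each end.
The perpendicular from the point meets the wire at its midpoint, so each end is L/2 = 0.0113 m away along the wire.
sinθ₁ = 0.0113/√(0.0113²+0.0173²) = 0.5469; sinθ₂ = 0.0113/√(0.0113²+0.0173²) = 0.5469.
B = (4π×10⁻⁷ × 2.30) / (4π × 0.0173) × (0.5469 + 0.5469) = 1.45×10⁻⁵ T.

B ≈ 14.5 μT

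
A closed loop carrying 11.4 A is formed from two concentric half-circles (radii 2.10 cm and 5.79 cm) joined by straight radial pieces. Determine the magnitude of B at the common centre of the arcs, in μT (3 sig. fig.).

B ≈ 109 μT

The radial connectors point toward the centre, so dl × r̂ = 0 and they contribute nothing.
Each semicircle gives μ₀I/(4R): inner arc 1.71×10⁻⁴ T, outer arc 6.19×10⁻⁵ T.
The two arcs carry current in opposite angular senses, so their fields oppose: B = |1.71×10⁻⁴ − 6.19×10⁻⁵| = 1.09×10⁻⁴ T.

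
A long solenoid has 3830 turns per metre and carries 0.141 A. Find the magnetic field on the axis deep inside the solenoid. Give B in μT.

B ≈ 679 μT

Inside a long solenoid, B = μ₀nI with n = 3830 turns/m.
B = 4π×10⁻⁷ × 3830 × 0.141 = 6.79×10⁻⁴ T.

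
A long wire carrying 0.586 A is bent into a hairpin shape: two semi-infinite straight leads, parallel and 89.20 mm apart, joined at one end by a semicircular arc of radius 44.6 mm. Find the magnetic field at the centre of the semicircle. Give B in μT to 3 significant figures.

B ≈ 6.76 μT

The semicircular arc contributes B_arc = μ₀I·π/(4πR) = μ₀I/(4R) = 4.13×10⁻⁶ T.
Each semi-infinite lead is at perpendicular distance R = 0.0446 m from the centre, with the perpendicular foot at its near end, so it contributes μ₀I/(4πR); both point the same way, together 2.63×10⁻⁶ T.
Arc and leads all point the same direction: B = 4.13×10⁻⁶ + 2.63×10⁻⁶ = 6.76×10⁻⁶ T.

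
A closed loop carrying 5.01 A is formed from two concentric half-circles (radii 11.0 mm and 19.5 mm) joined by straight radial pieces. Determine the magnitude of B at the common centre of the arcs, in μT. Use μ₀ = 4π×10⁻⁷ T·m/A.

B ≈ 62.4 μT

The radial connectors point toward the centre, so dl × r̂ = 0 and they contribute nothing.
Each semicircle gives μ₀I/(4R): inner arc 1.43×10⁻⁴ T, outer arc 8.07×10⁻⁵ T.
The two arcs carry current in opposite angular senses, so their fields oppose: B = |1.43×10⁻⁴ − 8.07×10⁻⁵| = 6.24×10⁻⁵ T.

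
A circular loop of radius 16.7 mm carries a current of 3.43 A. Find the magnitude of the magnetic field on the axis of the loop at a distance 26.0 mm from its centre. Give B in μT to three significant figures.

B ≈ 20.4 μT

On the axis of a circular loop, B = μ₀IR² / [2(R²+z²)^(3/2)].
R² + z² = (0.0167)² + (0.026)² = 0.0009549 m², and (R²+z²)^(3/2) = 2.95×10⁻⁵ m³.
B = (4π×10⁻⁷ × 3.43 × 0.0002789) / (2 × 2.95×10⁻⁵) = 2.04×10⁻⁵ T.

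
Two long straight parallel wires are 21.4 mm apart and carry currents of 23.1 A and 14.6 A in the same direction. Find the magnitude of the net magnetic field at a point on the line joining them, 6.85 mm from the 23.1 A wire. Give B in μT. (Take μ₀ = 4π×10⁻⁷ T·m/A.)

B ≈ 474 μT

Each long wire gives B = μ₀I/(2πd). Distances are d₁ = 0.00685 m and d₂ = 0.01455 m.
B₁ = 6.74×10⁻⁴ T, B₂ = 2.01×10⁻⁴ T.
Between parallel currents the two contributions point in opposite directions, so they subtract. B = |B₁ − B₂| = |6.74×10⁻⁴ − 2.01×10⁻⁴| = 4.74×10⁻⁴ T.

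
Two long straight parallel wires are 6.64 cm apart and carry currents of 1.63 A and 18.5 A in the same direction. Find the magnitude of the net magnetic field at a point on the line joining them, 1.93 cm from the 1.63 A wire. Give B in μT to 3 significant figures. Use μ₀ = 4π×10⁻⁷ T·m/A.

B ≈ 61.7 μT

Each long wire gives B = μ₀I/(2πd). Distances are d₁ = 0.0193 m and d₂ = 0.0471 m.
B₁ = 1.69×10⁻⁵ T, B₂ = 7.86×10⁻⁵ T.
Between parallel currents the two contributions point in opposite directions, so they subtract. B = |B₁ − B₂| = |1.69×10⁻⁵ − 7.86×10⁻⁵| = 6.17×10⁻⁵ T.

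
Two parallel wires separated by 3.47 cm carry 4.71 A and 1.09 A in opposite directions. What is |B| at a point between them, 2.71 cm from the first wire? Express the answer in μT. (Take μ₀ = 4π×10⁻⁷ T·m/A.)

Each long wire gives B = μ₀I/(2πd). Distances are d₁ = 0.0271 m and d₂ = 0.0076 m.
B₁ = 3.48×10⁻⁵ T, B₂ = 2.87×10⁻⁵ T.
Between antiparallel currents both contributions point the same way, so they add. B = B₁ + B₂ = 3.48×10⁻⁵ + 2.87×10⁻⁵ = 6.34×10⁻⁵ T.

B ≈ 63.4 μT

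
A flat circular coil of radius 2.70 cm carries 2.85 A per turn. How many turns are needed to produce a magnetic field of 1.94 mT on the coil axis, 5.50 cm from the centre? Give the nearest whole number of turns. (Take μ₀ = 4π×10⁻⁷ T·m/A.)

For an N-turn coil, B = Nμ₀IR²/[2(R²+z²)^(3/2)]. A single turn gives B₁ = 5.68×10⁻⁶ T with R = 0.027 m, z = 0.055 m.
N = B/B₁ = 1.94×10⁻³ / 5.68×10⁻⁶ = 341.81.

N = 342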